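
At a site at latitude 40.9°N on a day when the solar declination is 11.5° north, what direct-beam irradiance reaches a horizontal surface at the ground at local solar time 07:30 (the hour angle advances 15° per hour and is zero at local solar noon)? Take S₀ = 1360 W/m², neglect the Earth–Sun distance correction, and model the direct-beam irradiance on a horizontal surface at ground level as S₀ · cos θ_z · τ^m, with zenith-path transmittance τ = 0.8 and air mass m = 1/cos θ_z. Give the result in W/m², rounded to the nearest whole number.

328 W/m²

Hour angle H = 15° × (7.5 − 12) = -67.50°.
cos θ_z = sin(40.9°) sin(11.5°) + cos(40.9°) cos(11.5°) cos(-67.50°) = 0.1305 + 0.2834 = 0.4139.
Air mass m = 1/cos θ_z = 1/0.4139 = 2.416; τ^m = 0.8^2.416 = 0.5833.
Surface direct beam = 1360 × 0.4139 × 0.5833 = 328.34 W/m².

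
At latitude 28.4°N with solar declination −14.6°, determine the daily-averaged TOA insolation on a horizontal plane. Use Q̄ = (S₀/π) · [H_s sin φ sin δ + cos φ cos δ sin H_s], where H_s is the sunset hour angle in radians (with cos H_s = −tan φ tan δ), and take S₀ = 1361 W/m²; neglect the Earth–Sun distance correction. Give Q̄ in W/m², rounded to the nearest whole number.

291 W/m²

The sunset hour angle satisfies cos H_s = −tan φ tan δ = 0.1408, giving H_s = 81.91°. In radians, H_s = 1.4296.
H_s sin φ sin δ = 1.4296 × 0.4756 × -0.2521 = -0.1714.
cos φ cos δ sin H_s = 0.8796 × 0.9677 × 0.9900 = 0.8427.
Q̄ = (1361/π) × (-0.1714 + 0.8427) = 433.22 × 0.6713 = 290.82 W/m².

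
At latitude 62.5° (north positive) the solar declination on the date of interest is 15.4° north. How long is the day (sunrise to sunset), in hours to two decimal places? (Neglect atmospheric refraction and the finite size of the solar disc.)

−tan φ tan δ = −(1.9210)(0.2754) = -0.5290; H_s = arccos(-0.5290) = 121.94°.
Day length = 2 H_s / 15° h⁻¹ = 243.88° / 15 = 16.259 h.

16.26 hours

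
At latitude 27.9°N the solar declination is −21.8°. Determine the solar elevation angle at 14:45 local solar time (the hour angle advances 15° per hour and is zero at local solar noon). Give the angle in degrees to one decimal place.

Hour angle H = 15° × (14.75 − 12) = 41.25°.
cos θ_z = sin φ sin δ + cos φ cos δ cos H = (0.4679)(-0.3714) + (0.8838)(0.9285)(0.7518) = 0.4432.
θ_z = arccos(0.4432) = 63.69°, so the elevation is 90° − 63.69° = 26.31°.

26.3°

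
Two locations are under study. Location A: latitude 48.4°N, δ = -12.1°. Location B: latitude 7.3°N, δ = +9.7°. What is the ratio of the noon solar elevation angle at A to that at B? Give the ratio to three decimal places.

0.337

A: 90° − |48.4 − (-12.1)| = 29.50°.
B: 90° − |7.3 − (9.7)| = 87.60°.
Ratio A/B = 29.5000 / 87.6000 = 0.3368.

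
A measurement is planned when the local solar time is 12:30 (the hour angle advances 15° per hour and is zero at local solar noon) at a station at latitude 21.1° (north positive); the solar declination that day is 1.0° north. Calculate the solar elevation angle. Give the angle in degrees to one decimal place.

Hour angle H = 15° × (12.5 − 12) = 7.50°.
cos θ_z = sin(21.1°) sin(1.0°) + cos(21.1°) cos(1.0°) cos(7.50°) = 0.0063 + 0.9248 = 0.9311.
θ_z = arccos(0.9311) = 21.39°, so the elevation is 90° − 21.39° = 68.61°.

68.6°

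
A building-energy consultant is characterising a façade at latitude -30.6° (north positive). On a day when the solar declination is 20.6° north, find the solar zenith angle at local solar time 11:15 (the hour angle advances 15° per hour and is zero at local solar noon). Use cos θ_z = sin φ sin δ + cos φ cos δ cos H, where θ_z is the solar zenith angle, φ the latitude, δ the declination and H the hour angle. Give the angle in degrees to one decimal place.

52.3°

Hour angle H = 15° × (11.25 − 12) = -11.25°.
cos θ_z = sin(-30.6°) sin(20.6°) + cos(-30.6°) cos(20.6°) cos(-11.25°) = -0.1791 + 0.7902 = 0.6111.
θ_z = arccos(0.6111) = 52.33°.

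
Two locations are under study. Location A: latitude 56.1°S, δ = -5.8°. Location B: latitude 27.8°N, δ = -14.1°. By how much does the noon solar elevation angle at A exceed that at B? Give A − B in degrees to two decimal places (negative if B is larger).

-8.40°

A: 90° − |-56.1 − (-5.8)| = 39.70°.
B: 90° − |27.8 − (-14.1)| = 48.10°.
A − B = 39.70 − 48.10 = -8.40°.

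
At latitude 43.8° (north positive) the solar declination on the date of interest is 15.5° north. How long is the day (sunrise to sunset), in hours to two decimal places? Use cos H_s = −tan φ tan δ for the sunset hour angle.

14.06 hours

−tan φ tan δ = −(0.9590)(0.2773) = -0.2659; H_s = arccos(-0.2659) = 105.42°.
Day length = 2 H_s / 15° h⁻¹ = 210.84° / 15 = 14.056 h.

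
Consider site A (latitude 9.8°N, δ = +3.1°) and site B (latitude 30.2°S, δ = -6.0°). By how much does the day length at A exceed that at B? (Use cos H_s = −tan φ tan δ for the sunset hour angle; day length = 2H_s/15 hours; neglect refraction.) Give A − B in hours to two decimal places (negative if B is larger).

A: H_s = arccos(−tan 9.8° · tan 3.1°) = 90.54°, so 2H_s/15 = 12.0720 h.
B: H_s = arccos(−tan -30.2° · tan -6.0°) = 93.51°, so 2H_s/15 = 12.4680 h.
A − B = 12.0720 − 12.4680 = -0.3960 h.

-0.40 h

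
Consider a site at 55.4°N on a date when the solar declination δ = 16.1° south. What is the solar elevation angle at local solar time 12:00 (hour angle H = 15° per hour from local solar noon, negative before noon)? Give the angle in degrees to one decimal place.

Hour angle H = 15° × (12 − 12) = 0.00°.
cos θ_z = sin(55.4°) sin(-16.1°) + cos(55.4°) cos(-16.1°) cos(0.00°) = -0.2283 + 0.5456 = 0.3173.
θ_z = arccos(0.3173) = 71.50°, so the elevation is 90° − 71.50° = 18.50°.

18.5°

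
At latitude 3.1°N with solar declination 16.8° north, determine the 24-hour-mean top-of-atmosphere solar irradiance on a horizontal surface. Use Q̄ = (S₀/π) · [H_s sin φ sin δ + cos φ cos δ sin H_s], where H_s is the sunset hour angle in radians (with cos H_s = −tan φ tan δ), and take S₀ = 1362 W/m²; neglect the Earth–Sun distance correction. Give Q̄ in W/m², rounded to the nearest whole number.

425 W/m²

−tan φ tan δ = −(0.0542)(0.3019) = -0.0164; H_s = arccos(-0.0164) = 90.94°. In radians, H_s = 1.5872.
H_s sin φ sin δ = 1.5872 × 0.0541 × 0.2890 = 0.0248.
cos φ cos δ sin H_s = 0.9985 × 0.9573 × 0.9999 = 0.9558.
Q̄ = (1362/π) × (0.0248 + 0.9558) = 433.54 × 0.9806 = 425.13 W/m².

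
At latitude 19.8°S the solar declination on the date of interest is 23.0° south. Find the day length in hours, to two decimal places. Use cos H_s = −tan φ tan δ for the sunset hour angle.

The sunset hour angle satisfies cos H_s = −tan φ tan δ = -0.1528, giving H_s = 98.79°.
Day length = 2 H_s / 15° h⁻¹ = 197.58° / 15 = 13.172 h.

13.17 hours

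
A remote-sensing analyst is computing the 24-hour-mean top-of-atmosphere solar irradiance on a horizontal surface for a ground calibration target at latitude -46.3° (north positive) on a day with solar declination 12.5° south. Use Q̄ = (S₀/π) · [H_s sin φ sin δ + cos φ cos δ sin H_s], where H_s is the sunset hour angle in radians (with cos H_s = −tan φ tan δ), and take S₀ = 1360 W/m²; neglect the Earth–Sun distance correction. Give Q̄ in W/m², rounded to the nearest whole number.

−tan φ tan δ = −(-1.0464)(-0.2217) = -0.2320; H_s = arccos(-0.2320) = 103.41°. In radians, H_s = 1.8048.
H_s sin φ sin δ = 1.8048 × -0.7230 × -0.2164 = 0.2824.
cos φ cos δ sin H_s = 0.6909 × 0.9763 × 0.9727 = 0.6561.
Q̄ = (1360/π) × (0.2824 + 0.6561) = 432.90 × 0.9385 = 406.28 W/m².

406 W/m²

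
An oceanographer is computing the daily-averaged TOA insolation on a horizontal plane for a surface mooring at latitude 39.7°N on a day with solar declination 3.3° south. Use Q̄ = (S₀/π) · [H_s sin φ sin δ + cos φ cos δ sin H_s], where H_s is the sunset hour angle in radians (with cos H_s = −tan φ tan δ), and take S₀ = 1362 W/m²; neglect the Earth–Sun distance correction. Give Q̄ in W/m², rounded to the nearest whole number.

308 W/m²

The sunset hour angle satisfies cos H_s = −tan φ tan δ = 0.0479, giving H_s = 87.25°. In radians, H_s = 1.5228.
H_s sin φ sin δ = 1.5228 × 0.6388 × -0.0576 = -0.0560.
cos φ cos δ sin H_s = 0.7694 × 0.9983 × 0.9988 = 0.7672.
Q̄ = (1362/π) × (-0.0560 + 0.7672) = 433.54 × 0.7112 = 308.33 W/m².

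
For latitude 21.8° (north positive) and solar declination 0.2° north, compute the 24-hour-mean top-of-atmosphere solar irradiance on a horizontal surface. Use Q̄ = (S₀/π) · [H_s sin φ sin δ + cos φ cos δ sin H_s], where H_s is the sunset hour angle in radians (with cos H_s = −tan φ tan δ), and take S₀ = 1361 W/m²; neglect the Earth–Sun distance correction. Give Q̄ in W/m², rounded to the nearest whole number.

403 W/m²

cos H_s = −tan(21.8°) · tan(0.2°) = -0.0014, so H_s = arccos(-0.0014) = 90.08°. In radians, H_s = 1.5722.
H_s sin φ sin δ = 1.5722 × 0.3714 × 0.0035 = 0.0020.
cos φ cos δ sin H_s = 0.9285 × 1.0000 × 1.0000 = 0.9285.
Q̄ = (1361/π) × (0.0020 + 0.9285) = 433.22 × 0.9305 = 403.11 W/m².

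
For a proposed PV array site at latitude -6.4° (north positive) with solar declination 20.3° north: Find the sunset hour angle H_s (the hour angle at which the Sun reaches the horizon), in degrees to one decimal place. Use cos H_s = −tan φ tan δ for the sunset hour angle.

87.6°

cos H_s = −tan(-6.4°) · tan(20.3°) = 0.0415, so H_s = arccos(0.0415) = 87.62°.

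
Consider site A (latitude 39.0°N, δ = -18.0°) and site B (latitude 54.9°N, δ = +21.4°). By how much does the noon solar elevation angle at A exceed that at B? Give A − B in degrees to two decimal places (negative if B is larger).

A: 90° − |39.0 − (-18.0)| = 33.00°.
B: 90° − |54.9 − (21.4)| = 56.50°.
A − B = 33.00 − 56.50 = -23.50°.

-23.50°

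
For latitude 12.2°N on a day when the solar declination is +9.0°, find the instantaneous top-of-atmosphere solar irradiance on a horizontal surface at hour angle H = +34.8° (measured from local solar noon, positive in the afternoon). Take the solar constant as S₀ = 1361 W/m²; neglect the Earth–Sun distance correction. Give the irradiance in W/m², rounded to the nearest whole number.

1124 W/m²

cos θ_z = sin(12.2°) sin(9.0°) + cos(12.2°) cos(9.0°) cos(34.80°) = 0.0331 + 0.7927 = 0.8258.
Top-of-atmosphere irradiance = S₀ cos θ_z = 1361 × 0.8258 = 1123.91 W/m².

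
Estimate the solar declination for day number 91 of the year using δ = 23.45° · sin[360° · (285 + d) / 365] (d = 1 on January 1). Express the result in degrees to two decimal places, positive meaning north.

+4.41°

360 × (285 + 91) / 365 = 370.849°; sin(370.849°) = 0.1882.
δ = 23.45 × 0.1882 = 4.413° ≈ +4.41°.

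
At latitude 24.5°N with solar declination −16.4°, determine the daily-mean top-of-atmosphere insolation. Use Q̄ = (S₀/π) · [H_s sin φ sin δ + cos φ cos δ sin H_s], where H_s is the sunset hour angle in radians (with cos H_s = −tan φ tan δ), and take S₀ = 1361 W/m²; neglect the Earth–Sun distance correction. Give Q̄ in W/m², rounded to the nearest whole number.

302 W/m²

−tan φ tan δ = −(0.4557)(-0.2943) = 0.1341; H_s = arccos(0.1341) = 82.29°. In radians, H_s = 1.4362.
H_s sin φ sin δ = 1.4362 × 0.4147 × -0.2823 = -0.1681.
cos φ cos δ sin H_s = 0.9100 × 0.9593 × 0.9910 = 0.8651.
Q̄ = (1361/π) × (-0.1681 + 0.8651) = 433.22 × 0.6970 = 301.95 W/m².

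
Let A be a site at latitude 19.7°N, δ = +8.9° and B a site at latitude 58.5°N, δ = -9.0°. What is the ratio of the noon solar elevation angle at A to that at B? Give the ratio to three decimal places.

A: 90° − |19.7 − (8.9)| = 79.20°.
B: 90° − |58.5 − (-9.0)| = 22.50°.
Ratio A/B = 79.2000 / 22.5000 = 3.5200.

3.520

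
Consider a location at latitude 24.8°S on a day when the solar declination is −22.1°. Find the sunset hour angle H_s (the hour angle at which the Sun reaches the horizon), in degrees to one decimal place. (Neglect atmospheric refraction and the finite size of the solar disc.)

cos H_s = −tan(-24.8°) · tan(-22.1°) = -0.1876, so H_s = arccos(-0.1876) = 100.81°.

100.8°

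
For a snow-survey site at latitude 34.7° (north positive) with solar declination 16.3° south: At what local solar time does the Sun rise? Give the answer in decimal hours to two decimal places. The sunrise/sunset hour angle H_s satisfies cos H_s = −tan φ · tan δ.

−tan φ tan δ = −(0.6924)(-0.2924) = 0.2025; H_s = arccos(0.2025) = 78.32°.
Sunrise is at 12 − H_s/15 = 12 − 5.221 = 6.779 h local solar time.

6.78 h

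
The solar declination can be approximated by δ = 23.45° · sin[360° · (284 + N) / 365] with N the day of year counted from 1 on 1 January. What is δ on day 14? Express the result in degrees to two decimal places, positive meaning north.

360 × (284 + 14) / 365 = 293.918°; sin(293.918°) = -0.9141.
δ = 23.45 × -0.9141 = -21.436° ≈ -21.44°.

-21.44°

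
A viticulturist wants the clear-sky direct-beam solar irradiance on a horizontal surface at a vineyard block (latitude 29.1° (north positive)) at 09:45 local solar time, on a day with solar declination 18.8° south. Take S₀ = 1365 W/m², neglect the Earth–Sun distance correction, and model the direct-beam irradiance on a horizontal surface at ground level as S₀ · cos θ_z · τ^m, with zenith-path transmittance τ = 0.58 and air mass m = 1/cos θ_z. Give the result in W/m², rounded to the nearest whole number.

260 W/m²

Hour angle H = 15° × (9.75 − 12) = -33.75°.
cos θ_z = sin(29.1°) sin(-18.8°) + cos(29.1°) cos(-18.8°) cos(-33.75°) = -0.1567 + 0.6878 = 0.5311.
Air mass m = 1/cos θ_z = 1/0.5311 = 1.883; τ^m = 0.58^1.883 = 0.3585.
Surface direct beam = 1365 × 0.5311 × 0.3585 = 259.90 W/m².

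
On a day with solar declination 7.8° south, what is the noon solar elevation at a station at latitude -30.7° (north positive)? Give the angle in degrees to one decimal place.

At local solar noon the hour angle is zero, so the elevation is 90° − |φ − δ| = 90° − |-30.7° − (-7.8°)| = 90° − 22.9° = 67.1°.

67.1°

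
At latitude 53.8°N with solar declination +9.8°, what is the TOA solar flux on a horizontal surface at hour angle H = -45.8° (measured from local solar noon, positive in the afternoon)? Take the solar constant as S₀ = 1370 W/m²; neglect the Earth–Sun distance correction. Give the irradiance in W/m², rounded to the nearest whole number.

744 W/m²

cos θ_z = sin(53.8°) sin(9.8°) + cos(53.8°) cos(9.8°) cos(-45.80°) = 0.1374 + 0.4057 = 0.5431.
Top-of-atmosphere irradiance = S₀ cos θ_z = 1370 × 0.5431 = 744.05 W/m².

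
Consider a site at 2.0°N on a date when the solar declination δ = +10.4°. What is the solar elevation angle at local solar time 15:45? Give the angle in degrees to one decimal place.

33.5°

Hour angle H = 15° × (15.75 − 12) = 56.25°.
With φ = 2.0°, δ = 10.4°, H = 56.25°: sin φ sin δ = 0.0063, cos φ cos δ cos H = 0.5461, so cos θ_z = 0.5524.
θ_z = arccos(0.5524) = 56.47°, so the elevation is 90° − 56.47° = 33.53°.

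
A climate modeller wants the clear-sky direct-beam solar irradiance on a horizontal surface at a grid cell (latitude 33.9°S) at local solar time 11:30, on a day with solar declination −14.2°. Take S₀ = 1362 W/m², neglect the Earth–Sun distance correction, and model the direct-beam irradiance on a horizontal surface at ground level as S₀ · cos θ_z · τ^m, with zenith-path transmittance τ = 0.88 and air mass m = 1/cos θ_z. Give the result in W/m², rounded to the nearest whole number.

Hour angle H = 15° × (11.5 − 12) = -7.50°.
With φ = -33.9°, δ = -14.2°, H = -7.50°: sin φ sin δ = 0.1368, cos φ cos δ cos H = 0.7978, so cos θ_z = 0.9346.
Air mass m = 1/cos θ_z = 1/0.9346 = 1.070; τ^m = 0.88^1.070 = 0.8722.
Surface direct beam = 1362 × 0.9346 × 0.8722 = 1110.25 W/m².

1110 W/m²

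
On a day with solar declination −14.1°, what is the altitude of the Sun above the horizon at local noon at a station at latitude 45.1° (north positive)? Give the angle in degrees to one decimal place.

At local solar noon the hour angle is zero, so the elevation is 90° − |φ − δ| = 90° − |45.1° − (-14.1°)| = 90° − 59.2° = 30.8°.

30.8°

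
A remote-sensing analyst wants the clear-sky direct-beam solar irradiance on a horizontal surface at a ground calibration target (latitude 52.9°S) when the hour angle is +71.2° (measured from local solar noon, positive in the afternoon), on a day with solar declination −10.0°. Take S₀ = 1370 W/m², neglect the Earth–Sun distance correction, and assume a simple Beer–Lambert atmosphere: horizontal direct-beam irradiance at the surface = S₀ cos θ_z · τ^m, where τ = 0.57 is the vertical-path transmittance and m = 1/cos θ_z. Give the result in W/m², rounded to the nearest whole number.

82 W/m²

With φ = -52.9°, δ = -10.0°, H = 71.20°: sin φ sin δ = 0.1385, cos φ cos δ cos H = 0.1914, so cos θ_z = 0.3299.
Air mass m = 1/cos θ_z = 1/0.3299 = 3.031; τ^m = 0.57^3.031 = 0.1820.
Surface direct beam = 1370 × 0.3299 × 0.1820 = 82.26 W/m².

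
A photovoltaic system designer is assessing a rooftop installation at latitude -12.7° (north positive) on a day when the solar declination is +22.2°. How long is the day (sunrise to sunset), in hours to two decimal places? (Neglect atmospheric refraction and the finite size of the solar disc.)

cos H_s = −tan(-12.7°) · tan(22.2°) = 0.0920, so H_s = arccos(0.0920) = 84.72°.
Day length = 2 H_s / 15° h⁻¹ = 169.44° / 15 = 11.296 h.

11.30 hours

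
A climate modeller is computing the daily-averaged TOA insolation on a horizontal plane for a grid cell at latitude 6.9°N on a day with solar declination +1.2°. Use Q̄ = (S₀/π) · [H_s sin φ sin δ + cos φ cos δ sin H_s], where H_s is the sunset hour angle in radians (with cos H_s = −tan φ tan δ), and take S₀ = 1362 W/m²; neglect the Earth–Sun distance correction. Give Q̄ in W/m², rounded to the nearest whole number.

−tan φ tan δ = −(0.1210)(0.0209) = -0.0025; H_s = arccos(-0.0025) = 90.14°. In radians, H_s = 1.5732.
H_s sin φ sin δ = 1.5732 × 0.1201 × 0.0209 = 0.0039.
cos φ cos δ sin H_s = 0.9928 × 0.9998 × 1.0000 = 0.9926.
Q̄ = (1362/π) × (0.0039 + 0.9926) = 433.54 × 0.9965 = 432.02 W/m².

432 W/m²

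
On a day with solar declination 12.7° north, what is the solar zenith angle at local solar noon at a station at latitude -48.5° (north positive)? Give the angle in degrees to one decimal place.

At local solar noon the hour angle is zero, so the zenith angle is |φ − δ| = |-48.5° − (12.7°)| = 61.2°.

61.2°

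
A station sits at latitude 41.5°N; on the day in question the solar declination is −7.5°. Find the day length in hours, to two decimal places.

The sunset hour angle satisfies cos H_s = −tan φ tan δ = 0.1165, giving H_s = 83.31°.
Day length = 2 H_s / 15° h⁻¹ = 166.62° / 15 = 11.108 h.

11.11 hours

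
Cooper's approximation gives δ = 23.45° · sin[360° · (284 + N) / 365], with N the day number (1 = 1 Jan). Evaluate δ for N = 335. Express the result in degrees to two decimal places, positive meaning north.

-22.11°

360 × (284 + 335) / 365 = 610.521°; sin(610.521°) = -0.9428.
δ = 23.45 × -0.9428 = -22.109° ≈ -22.11°.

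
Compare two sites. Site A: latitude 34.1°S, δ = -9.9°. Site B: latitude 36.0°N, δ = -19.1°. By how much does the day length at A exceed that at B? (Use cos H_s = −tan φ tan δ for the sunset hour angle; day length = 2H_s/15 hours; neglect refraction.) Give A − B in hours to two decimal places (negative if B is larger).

+2.85 h

A: H_s = arccos(−tan -34.1° · tan -9.9°) = 96.79°, so 2H_s/15 = 12.9053 h.
B: H_s = arccos(−tan 36.0° · tan -19.1°) = 75.43°, so 2H_s/15 = 10.0573 h.
A − B = 12.9053 − 10.0573 = 2.8480 h.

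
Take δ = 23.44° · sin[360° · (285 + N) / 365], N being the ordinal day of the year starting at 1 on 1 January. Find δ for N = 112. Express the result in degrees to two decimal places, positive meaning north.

360 × (285 + 112) / 365 = 391.562°; sin(391.562°) = 0.5234.
δ = 23.44 × 0.5234 = 12.268° ≈ +12.27°.

+12.27°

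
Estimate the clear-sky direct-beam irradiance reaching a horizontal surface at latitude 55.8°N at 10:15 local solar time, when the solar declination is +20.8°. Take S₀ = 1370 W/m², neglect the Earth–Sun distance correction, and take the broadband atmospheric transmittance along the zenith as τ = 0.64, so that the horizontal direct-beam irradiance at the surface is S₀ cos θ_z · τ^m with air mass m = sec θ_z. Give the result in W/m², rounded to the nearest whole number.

585 W/m²

Hour angle H = 15° × (10.25 − 12) = -26.25°.
With φ = 55.8°, δ = 20.8°, H = -26.25°: sin φ sin δ = 0.2937, cos φ cos δ cos H = 0.4713, so cos θ_z = 0.7650.
Air mass m = 1/cos θ_z = 1/0.7650 = 1.307; τ^m = 0.64^1.307 = 0.5581.
Surface direct beam = 1370 × 0.7650 × 0.5581 = 584.92 W/m².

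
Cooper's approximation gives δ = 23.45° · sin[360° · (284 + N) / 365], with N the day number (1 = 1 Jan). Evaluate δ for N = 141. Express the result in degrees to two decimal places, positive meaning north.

360 × (284 + 141) / 365 = 419.178°; sin(419.178°) = 0.8588.
δ = 23.45 × 0.8588 = 20.139° ≈ +20.14°.

+20.14°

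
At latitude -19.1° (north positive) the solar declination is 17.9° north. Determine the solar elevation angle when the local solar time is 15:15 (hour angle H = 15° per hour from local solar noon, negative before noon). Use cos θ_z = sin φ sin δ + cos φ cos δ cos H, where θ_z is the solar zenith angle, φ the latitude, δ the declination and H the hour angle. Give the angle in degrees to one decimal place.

Hour angle H = 15° × (15.25 − 12) = 48.75°.
cos θ_z = sin(-19.1°) sin(17.9°) + cos(-19.1°) cos(17.9°) cos(48.75°) = -0.1006 + 0.5929 = 0.4923.
θ_z = arccos(0.4923) = 60.51°, so the elevation is 90° − 60.51° = 29.49°.

29.5°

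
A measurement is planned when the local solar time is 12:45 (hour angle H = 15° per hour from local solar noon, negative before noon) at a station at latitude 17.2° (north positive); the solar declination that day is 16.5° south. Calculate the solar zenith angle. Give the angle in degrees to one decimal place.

35.5°

Hour angle H = 15° × (12.75 − 12) = 11.25°.
cos θ_z = sin(17.2°) sin(-16.5°) + cos(17.2°) cos(-16.5°) cos(11.25°) = -0.0840 + 0.8983 = 0.8143.
θ_z = arccos(0.8143) = 35.48°.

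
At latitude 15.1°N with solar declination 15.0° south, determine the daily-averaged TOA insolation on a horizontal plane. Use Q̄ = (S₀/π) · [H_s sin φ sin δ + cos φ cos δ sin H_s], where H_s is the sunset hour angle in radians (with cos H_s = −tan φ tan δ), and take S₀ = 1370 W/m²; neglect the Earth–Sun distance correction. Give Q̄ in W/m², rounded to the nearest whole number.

362 W/m²

The sunset hour angle satisfies cos H_s = −tan φ tan δ = 0.0723, giving H_s = 85.85°. In radians, H_s = 1.4984.
H_s sin φ sin δ = 1.4984 × 0.2605 × -0.2588 = -0.1010.
cos φ cos δ sin H_s = 0.9655 × 0.9659 × 0.9974 = 0.9302.
Q̄ = (1370/π) × (-0.1010 + 0.9302) = 436.08 × 0.8292 = 361.60 W/m².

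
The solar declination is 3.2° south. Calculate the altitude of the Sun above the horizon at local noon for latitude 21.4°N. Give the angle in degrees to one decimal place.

65.4°

At local solar noon the hour angle is zero, so the elevation is 90° − |φ − δ| = 90° − |21.4° − (-3.2°)| = 90° − 24.6° = 65.4°.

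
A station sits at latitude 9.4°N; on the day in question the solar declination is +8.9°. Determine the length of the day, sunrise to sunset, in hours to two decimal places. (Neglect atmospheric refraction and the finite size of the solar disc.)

The sunset hour angle satisfies cos H_s = −tan φ tan δ = -0.0259, giving H_s = 91.48°.
Day length = 2 H_s / 15° h⁻¹ = 182.96° / 15 = 12.197 h.

12.20 hours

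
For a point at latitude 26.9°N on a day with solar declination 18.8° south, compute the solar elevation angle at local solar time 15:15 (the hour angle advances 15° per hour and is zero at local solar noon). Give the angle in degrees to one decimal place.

Hour angle H = 15° × (15.25 − 12) = 48.75°.
cos θ_z = sin(26.9°) sin(-18.8°) + cos(26.9°) cos(-18.8°) cos(48.75°) = -0.1458 + 0.5566 = 0.4108.
θ_z = arccos(0.4108) = 65.74°, so the elevation is 90° − 65.74° = 24.26°.

24.3°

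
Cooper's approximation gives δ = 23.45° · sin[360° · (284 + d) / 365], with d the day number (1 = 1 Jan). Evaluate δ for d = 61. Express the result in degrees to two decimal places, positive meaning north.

-7.91°

360 × (284 + 61) / 365 = 340.274°; sin(340.274°) = -0.3375.
δ = 23.45 × -0.3375 = -7.914° ≈ -7.91°.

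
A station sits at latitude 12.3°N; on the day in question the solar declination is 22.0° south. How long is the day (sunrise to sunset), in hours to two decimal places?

11.33 hours

−tan φ tan δ = −(0.2180)(-0.4040) = 0.0881; H_s = arccos(0.0881) = 84.95°.
Day length = 2 H_s / 15° h⁻¹ = 169.90° / 15 = 11.327 h.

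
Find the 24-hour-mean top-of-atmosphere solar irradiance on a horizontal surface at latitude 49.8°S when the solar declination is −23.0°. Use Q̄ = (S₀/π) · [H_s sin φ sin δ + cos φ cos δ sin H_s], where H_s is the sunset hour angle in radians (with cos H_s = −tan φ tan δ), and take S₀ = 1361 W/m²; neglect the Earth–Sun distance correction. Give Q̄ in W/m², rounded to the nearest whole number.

494 W/m²

The sunset hour angle satisfies cos H_s = −tan φ tan δ = -0.5023, giving H_s = 120.15°. In radians, H_s = 2.0970.
H_s sin φ sin δ = 2.0970 × -0.7638 × -0.3907 = 0.6258.
cos φ cos δ sin H_s = 0.6455 × 0.9205 × 0.8647 = 0.5138.
Q̄ = (1361/π) × (0.6258 + 0.5138) = 433.22 × 1.1396 = 493.70 W/m².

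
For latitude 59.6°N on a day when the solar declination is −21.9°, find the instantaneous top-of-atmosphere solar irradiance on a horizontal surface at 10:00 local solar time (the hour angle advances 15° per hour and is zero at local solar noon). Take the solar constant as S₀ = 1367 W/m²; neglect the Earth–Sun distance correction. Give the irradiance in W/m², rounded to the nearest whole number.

Hour angle H = 15° × (10 − 12) = -30.00°.
With φ = 59.6°, δ = -21.9°, H = -30.00°: sin φ sin δ = -0.3217, cos φ cos δ cos H = 0.4066, so cos θ_z = 0.0849.
Top-of-atmosphere irradiance = S₀ cos θ_z = 1367 × 0.0849 = 116.06 W/m².

116 W/m²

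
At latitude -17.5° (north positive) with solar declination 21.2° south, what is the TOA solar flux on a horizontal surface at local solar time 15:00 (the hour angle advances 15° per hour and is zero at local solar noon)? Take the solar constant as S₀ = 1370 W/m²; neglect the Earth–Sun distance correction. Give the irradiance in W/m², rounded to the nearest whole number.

Hour angle H = 15° × (15 − 12) = 45.00°.
cos θ_z = sin φ sin δ + cos φ cos δ cos H = (-0.3007)(-0.3616) + (0.9537)(0.9323)(0.7071) = 0.7374.
Top-of-atmosphere irradiance = S₀ cos θ_z = 1370 × 0.7374 = 1010.24 W/m².

1010 W/m²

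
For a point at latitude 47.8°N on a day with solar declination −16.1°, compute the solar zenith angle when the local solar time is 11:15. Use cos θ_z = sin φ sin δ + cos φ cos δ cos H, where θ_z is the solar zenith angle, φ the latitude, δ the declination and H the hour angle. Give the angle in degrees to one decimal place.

64.7°

Hour angle H = 15° × (11.25 − 12) = -11.25°.
cos θ_z = sin(47.8°) sin(-16.1°) + cos(47.8°) cos(-16.1°) cos(-11.25°) = -0.2054 + 0.6330 = 0.4276.
θ_z = arccos(0.4276) = 64.68°.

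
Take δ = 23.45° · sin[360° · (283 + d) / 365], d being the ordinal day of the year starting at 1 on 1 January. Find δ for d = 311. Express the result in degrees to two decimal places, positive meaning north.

-16.83°

360 × (283 + 311) / 365 = 585.863°; sin(585.863°) = -0.7177.
δ = 23.45 × -0.7177 = -16.830° ≈ -16.83°.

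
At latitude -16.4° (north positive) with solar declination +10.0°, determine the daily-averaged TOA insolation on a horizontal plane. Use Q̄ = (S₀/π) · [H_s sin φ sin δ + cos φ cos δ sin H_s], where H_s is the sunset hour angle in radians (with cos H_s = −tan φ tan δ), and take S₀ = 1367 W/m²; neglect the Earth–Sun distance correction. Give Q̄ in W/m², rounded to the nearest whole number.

−tan φ tan δ = −(-0.2943)(0.1763) = 0.0519; H_s = arccos(0.0519) = 87.03°. In radians, H_s = 1.5190.
H_s sin φ sin δ = 1.5190 × -0.2823 × 0.1736 = -0.0744.
cos φ cos δ sin H_s = 0.9593 × 0.9848 × 0.9987 = 0.9435.
Q̄ = (1367/π) × (-0.0744 + 0.9435) = 435.13 × 0.8691 = 378.17 W/m².

378 W/m²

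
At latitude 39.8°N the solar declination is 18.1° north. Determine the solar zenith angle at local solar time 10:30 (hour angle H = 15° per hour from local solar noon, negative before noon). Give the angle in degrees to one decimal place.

29.1°

Hour angle H = 15° × (10.5 − 12) = -22.50°.
cos θ_z = sin φ sin δ + cos φ cos δ cos H = (0.6401)(0.3107) + (0.7683)(0.9505)(0.9239) = 0.8736.
θ_z = arccos(0.8736) = 29.12°.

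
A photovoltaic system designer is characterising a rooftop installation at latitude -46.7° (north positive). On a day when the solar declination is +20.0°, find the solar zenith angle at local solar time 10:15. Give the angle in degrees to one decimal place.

70.8°

Hour angle H = 15° × (10.25 − 12) = -26.25°.
cos θ_z = sin φ sin δ + cos φ cos δ cos H = (-0.7278)(0.3420) + (0.6858)(0.9397)(0.8969) = 0.3291.
θ_z = arccos(0.3291) = 70.79°.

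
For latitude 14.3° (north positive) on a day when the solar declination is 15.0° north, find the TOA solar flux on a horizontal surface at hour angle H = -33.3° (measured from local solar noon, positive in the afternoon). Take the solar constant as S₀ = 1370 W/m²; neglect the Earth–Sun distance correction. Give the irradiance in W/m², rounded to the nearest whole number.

1159 W/m²

With φ = 14.3°, δ = 15.0°, H = -33.30°: sin φ sin δ = 0.0639, cos φ cos δ cos H = 0.7823, so cos θ_z = 0.8462.
Top-of-atmosphere irradiance = S₀ cos θ_z = 1370 × 0.8462 = 1159.29 W/m².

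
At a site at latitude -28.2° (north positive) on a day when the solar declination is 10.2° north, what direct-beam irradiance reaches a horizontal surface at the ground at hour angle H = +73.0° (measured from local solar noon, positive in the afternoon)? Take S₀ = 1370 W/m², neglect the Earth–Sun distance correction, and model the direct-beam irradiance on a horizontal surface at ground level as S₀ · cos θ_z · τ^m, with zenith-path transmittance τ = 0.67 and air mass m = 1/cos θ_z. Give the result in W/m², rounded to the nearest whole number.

cos θ_z = sin(-28.2°) sin(10.2°) + cos(-28.2°) cos(10.2°) cos(73.00°) = -0.0837 + 0.2536 = 0.1699.
Air mass m = 1/cos θ_z = 1/0.1699 = 5.886; τ^m = 0.67^5.886 = 0.0947.
Surface direct beam = 1370 × 0.1699 × 0.0947 = 22.04 W/m².

22 W/m²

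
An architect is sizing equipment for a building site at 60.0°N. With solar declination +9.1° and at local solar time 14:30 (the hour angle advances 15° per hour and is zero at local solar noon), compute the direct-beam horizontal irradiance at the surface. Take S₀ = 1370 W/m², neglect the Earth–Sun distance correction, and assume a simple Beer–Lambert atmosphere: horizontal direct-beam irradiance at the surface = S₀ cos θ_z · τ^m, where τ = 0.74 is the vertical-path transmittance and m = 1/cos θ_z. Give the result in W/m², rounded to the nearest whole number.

410 W/m²

Hour angle H = 15° × (14.5 − 12) = 37.50°.
cos θ_z = sin(60.0°) sin(9.1°) + cos(60.0°) cos(9.1°) cos(37.50°) = 0.1370 + 0.3917 = 0.5287.
Air mass m = 1/cos θ_z = 1/0.5287 = 1.891; τ^m = 0.74^1.891 = 0.5659.
Surface direct beam = 1370 × 0.5287 × 0.5659 = 409.89 W/m².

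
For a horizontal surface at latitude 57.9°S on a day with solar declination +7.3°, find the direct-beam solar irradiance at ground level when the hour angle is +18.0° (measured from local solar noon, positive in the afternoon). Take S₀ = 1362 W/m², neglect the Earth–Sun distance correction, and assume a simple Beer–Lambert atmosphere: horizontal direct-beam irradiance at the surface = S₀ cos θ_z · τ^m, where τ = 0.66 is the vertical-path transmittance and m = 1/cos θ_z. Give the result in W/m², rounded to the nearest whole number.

cos θ_z = sin φ sin δ + cos φ cos δ cos H = (-0.8471)(0.1271) + (0.5314)(0.9919)(0.9511) = 0.3937.
Air mass m = 1/cos θ_z = 1/0.3937 = 2.540; τ^m = 0.66^2.540 = 0.3480.
Surface direct beam = 1362 × 0.3937 × 0.3480 = 186.60 W/m².

187 W/m²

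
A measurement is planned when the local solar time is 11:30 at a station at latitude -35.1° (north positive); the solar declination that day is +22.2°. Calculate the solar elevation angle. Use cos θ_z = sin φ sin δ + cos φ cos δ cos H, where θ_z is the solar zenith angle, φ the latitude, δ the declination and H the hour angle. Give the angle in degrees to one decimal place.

32.3°

Hour angle H = 15° × (11.5 − 12) = -7.50°.
cos θ_z = sin(-35.1°) sin(22.2°) + cos(-35.1°) cos(22.2°) cos(-7.50°) = -0.2173 + 0.7510 = 0.5337.
θ_z = arccos(0.5337) = 57.74°, so the elevation is 90° − 57.74° = 32.26°.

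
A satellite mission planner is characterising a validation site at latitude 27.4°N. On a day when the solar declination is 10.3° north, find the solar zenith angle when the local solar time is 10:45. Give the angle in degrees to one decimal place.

Hour angle H = 15° × (10.75 − 12) = -18.75°.
cos θ_z = sin φ sin δ + cos φ cos δ cos H = (0.4602)(0.1788) + (0.8878)(0.9839)(0.9469) = 0.9094.
θ_z = arccos(0.9094) = 24.58°.

24.6°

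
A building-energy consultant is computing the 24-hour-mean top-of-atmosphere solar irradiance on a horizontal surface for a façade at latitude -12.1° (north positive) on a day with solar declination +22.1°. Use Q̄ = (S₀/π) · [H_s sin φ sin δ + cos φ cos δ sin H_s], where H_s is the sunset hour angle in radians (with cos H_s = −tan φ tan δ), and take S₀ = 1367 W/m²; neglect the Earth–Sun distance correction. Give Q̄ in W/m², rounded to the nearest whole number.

342 W/m²

−tan φ tan δ = −(-0.2144)(0.4061) = 0.0871; H_s = arccos(0.0871) = 85.00°. In radians, H_s = 1.4835.
H_s sin φ sin δ = 1.4835 × -0.2096 × 0.3762 = -0.1170.
cos φ cos δ sin H_s = 0.9778 × 0.9265 × 0.9962 = 0.9025.
Q̄ = (1367/π) × (-0.1170 + 0.9025) = 435.13 × 0.7855 = 341.79 W/m².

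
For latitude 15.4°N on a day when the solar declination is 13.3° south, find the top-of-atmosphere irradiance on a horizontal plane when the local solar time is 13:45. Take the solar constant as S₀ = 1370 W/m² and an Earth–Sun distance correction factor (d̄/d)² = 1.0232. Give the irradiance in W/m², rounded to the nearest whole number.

1094 W/m²

Hour angle H = 15° × (13.75 − 12) = 26.25°.
With φ = 15.4°, δ = -13.3°, H = 26.25°: sin φ sin δ = -0.0611, cos φ cos δ cos H = 0.8415, so cos θ_z = 0.7804.
Top-of-atmosphere irradiance = S₀ (d̄/d)² cos θ_z = 1370 × 1.0232 × 0.7804 = 1093.95 W/m².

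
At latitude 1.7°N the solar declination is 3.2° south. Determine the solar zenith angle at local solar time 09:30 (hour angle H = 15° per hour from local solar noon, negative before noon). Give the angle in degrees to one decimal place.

37.8°

Hour angle H = 15° × (9.5 − 12) = -37.50°.
cos θ_z = sin φ sin δ + cos φ cos δ cos H = (0.0297)(-0.0558) + (0.9996)(0.9984)(0.7934) = 0.7902.
θ_z = arccos(0.7902) = 37.80°.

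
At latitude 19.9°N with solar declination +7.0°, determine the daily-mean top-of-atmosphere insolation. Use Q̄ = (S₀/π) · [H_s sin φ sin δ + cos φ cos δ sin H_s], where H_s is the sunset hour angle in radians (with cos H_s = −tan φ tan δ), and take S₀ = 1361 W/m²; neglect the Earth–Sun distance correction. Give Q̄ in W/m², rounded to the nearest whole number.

The sunset hour angle satisfies cos H_s = −tan φ tan δ = -0.0444, giving H_s = 92.54°. In radians, H_s = 1.6151.
H_s sin φ sin δ = 1.6151 × 0.3404 × 0.1219 = 0.0670.
cos φ cos δ sin H_s = 0.9403 × 0.9925 × 0.9990 = 0.9323.
Q̄ = (1361/π) × (0.0670 + 0.9323) = 433.22 × 0.9993 = 432.92 W/m².

433 W/m²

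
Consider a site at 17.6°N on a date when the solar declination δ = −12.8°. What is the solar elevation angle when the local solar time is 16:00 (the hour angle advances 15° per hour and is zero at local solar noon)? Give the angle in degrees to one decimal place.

23.4°

Hour angle H = 15° × (16 − 12) = 60.00°.
With φ = 17.6°, δ = -12.8°, H = 60.00°: sin φ sin δ = -0.0670, cos φ cos δ cos H = 0.4648, so cos θ_z = 0.3978.
θ_z = arccos(0.3978) = 66.56°, so the elevation is 90° − 66.56° = 23.44°.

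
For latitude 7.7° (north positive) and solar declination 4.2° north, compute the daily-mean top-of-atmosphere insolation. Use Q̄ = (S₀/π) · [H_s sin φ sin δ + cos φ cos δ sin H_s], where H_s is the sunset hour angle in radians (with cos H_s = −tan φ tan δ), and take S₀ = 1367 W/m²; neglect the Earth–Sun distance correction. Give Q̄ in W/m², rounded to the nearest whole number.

437 W/m²

−tan φ tan δ = −(0.1352)(0.0734) = -0.0099; H_s = arccos(-0.0099) = 90.57°. In radians, H_s = 1.5807.
H_s sin φ sin δ = 1.5807 × 0.1340 × 0.0732 = 0.0155.
cos φ cos δ sin H_s = 0.9910 × 0.9973 × 1.0000 = 0.9883.
Q̄ = (1367/π) × (0.0155 + 0.9883) = 435.13 × 1.0038 = 436.78 W/m².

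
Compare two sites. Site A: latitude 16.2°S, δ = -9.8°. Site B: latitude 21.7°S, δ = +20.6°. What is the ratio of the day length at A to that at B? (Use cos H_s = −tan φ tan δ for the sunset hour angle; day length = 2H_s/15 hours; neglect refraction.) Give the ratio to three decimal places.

A: H_s = arccos(−tan -16.2° · tan -9.8°) = 92.88°, so 2H_s/15 = 12.3840 h.
B: H_s = arccos(−tan -21.7° · tan 20.6°) = 81.40°, so 2H_s/15 = 10.8533 h.
Ratio A/B = 12.3840 / 10.8533 = 1.1410.

1.141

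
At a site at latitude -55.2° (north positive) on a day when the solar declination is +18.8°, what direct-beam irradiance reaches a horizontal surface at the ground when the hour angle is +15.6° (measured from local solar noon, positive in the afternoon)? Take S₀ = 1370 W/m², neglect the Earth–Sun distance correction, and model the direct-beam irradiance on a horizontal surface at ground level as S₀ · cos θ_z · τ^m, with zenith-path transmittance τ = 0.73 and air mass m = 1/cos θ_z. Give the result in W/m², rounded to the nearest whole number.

With φ = -55.2°, δ = 18.8°, H = 15.60°: sin φ sin δ = -0.2646, cos φ cos δ cos H = 0.5204, so cos θ_z = 0.2558.
Air mass m = 1/cos θ_z = 1/0.2558 = 3.909; τ^m = 0.73^3.909 = 0.2922.
Surface direct beam = 1370 × 0.2558 × 0.2922 = 102.40 W/m².

102 W/m²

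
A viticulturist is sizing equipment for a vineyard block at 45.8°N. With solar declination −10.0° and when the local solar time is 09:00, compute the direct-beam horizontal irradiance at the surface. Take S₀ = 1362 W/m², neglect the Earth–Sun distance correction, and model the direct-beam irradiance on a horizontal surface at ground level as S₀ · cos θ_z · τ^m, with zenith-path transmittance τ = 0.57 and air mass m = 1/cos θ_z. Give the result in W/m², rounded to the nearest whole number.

104 W/m²

Hour angle H = 15° × (9 − 12) = -45.00°.
cos θ_z = sin(45.8°) sin(-10.0°) + cos(45.8°) cos(-10.0°) cos(-45.00°) = -0.1245 + 0.4855 = 0.3610.
Air mass m = 1/cos θ_z = 1/0.3610 = 2.770; τ^m = 0.57^2.770 = 0.2108.
Surface direct beam = 1362 × 0.3610 × 0.2108 = 103.65 W/m².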